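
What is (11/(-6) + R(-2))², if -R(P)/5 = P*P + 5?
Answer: 78961/36 ≈ 2193.4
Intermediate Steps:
R(P) = -25 - 5*P² (R(P) = -5*(P*P + 5) = -5*(P² + 5) = -5*(5 + P²) = -25 - 5*P²)
(11/(-6) + R(-2))² = (11/(-6) + (-25 - 5*(-2)²))² = (11*(-⅙) + (-25 - 5*4))² = (-11/6 + (-25 - 20))² = (-11/6 - 45)² = (-281/6)² = 78961/36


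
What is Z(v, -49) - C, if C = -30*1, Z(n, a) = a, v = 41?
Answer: -19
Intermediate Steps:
C = -30
Z(v, -49) - C = -49 - 1*(-30) = -49 + 30 = -19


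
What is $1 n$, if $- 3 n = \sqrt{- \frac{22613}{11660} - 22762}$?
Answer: $- \frac{i \sqrt{773721258695}}{17490} \approx - 50.292 i$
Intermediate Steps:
$n = - \frac{i \sqrt{773721258695}}{17490}$ ($n = - \frac{\sqrt{- \frac{22613}{11660} - 22762}}{3} = - \frac{\sqrt{- \frac{265427533}{11660}}}{3} = - \frac{\frac{1}{5830} i \sqrt{773721258695}}{3} = - \frac{i \sqrt{773721258695}}{17490} \approx - 50.292 i$)
$1 n = 1 \left(- \frac{i \sqrt{773721258695}}{17490}\right) = - \frac{i \sqrt{773721258695}}{17490}$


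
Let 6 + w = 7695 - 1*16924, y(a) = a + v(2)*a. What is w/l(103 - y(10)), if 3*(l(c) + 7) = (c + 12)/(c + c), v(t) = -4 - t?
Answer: 2825910/2087 ≈ 1354.1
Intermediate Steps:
y(a) = -5*a (y(a) = a + (-4 - 1*2)*a = a + (-4 - 2)*a = a - 6*a = -5*a)
l(c) = -7 + (12 + c)/(6*c) (l(c) = -7 + ((c + 12)/(c + c))/3 = -7 + ((12 + c)/((2*c)))/3 = -7 + ((12 + c)*(1/(2*c)))/3 = -7 + ((12 + c)/(2*c))/3 = -7 + (12 + c)/(6*c))
w = -9235 (w = -6 + (7695 - 1*16924) = -6 + (7695 - 16924) = -6 - 9229 = -9235)
w/l(103 - y(10)) = -9235/(-41/6 + 2/(103 - (-5)*10)) = -9235/(-41/6 + 2/(103 - 1*(-50))) = -9235/(-41/6 + 2/(103 + 50)) = -9235/(-41/6 + 2/153) = -9235/(-2087/306) = -9235*(-306/2087) = 2825910/2087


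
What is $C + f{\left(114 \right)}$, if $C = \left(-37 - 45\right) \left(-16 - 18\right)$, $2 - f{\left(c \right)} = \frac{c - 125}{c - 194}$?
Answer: $\frac{223189}{80} \approx 2789.9$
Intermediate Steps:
$f{\left(c \right)} = 2 - \frac{-125 + c}{-194 + c}$ ($f{\left(c \right)} = 2 - \frac{c - 125}{c - 194} = 2 - \frac{-125 + c}{-194 + c}$)
$C = 2788$ ($C = \left(-82\right) \left(-34\right) = 2788$)
$C + f{\left(114 \right)} = 2788 + \frac{-263 + 114}{-194 + 114} = 2788 + \frac{1}{-80} \left(-149\right) = 2788 - - \frac{149}{80} = 2788 + \frac{149}{80} = \frac{223189}{80}$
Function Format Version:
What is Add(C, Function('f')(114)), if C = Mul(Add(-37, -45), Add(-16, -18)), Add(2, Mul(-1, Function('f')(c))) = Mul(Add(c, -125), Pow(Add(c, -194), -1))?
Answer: Rational(223189, 80) ≈ 2789.9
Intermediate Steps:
Function('f')(c) = Add(2, Mul(-1, Pow(Add(-194, c), -1), Add(-125, c))) (Function('f')(c) = Add(2, Mul(-1, Mul(Add(c, -125), Pow(Add(c, -194), -1)))) = Add(2, Mul(-1, Mul(Add(-125, c), Pow(Add(-194, c), -1)))) = Add(2, Mul(-1, Mul(Pow(Add(-194, c), -1), Add(-125, c)))) = Add(2, Mul(-1, Pow(Add(-194, c), -1), Add(-125, c))))
C = 2788 (C = Mul(-82, -34) = 2788)
Add(C, Function('f')(114)) = Add(2788, Mul(Pow(Add(-194, 114), -1), Add(-263, 114))) = Add(2788, Mul(Pow(-80, -1), -149)) = Add(2788, Mul(Rational(-1, 80), -149)) = Add(2788, Rational(149, 80)) = Rational(223189, 80)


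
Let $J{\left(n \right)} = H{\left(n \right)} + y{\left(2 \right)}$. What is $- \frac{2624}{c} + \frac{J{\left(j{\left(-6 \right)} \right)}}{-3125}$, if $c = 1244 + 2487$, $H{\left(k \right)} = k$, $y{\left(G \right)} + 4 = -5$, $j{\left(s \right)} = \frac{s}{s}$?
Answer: $- \frac{199272}{284375} \approx -0.70074$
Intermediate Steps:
$j{\left(s \right)} = 1$
$y{\left(G \right)} = -9$ ($y{\left(G \right)} = -4 - 5 = -9$)
$c = 3731$
$J{\left(n \right)} = -9 + n$ ($J{\left(n \right)} = n - 9 = -9 + n$)
$- \frac{2624}{c} + \frac{J{\left(j{\left(-6 \right)} \right)}}{-3125} = - \frac{2624}{3731} + \frac{-9 + 1}{-3125} = \left(-2624\right) \frac{1}{3731} - - \frac{8}{3125} = - \frac{64}{91} + \frac{8}{3125} = - \frac{199272}{284375}$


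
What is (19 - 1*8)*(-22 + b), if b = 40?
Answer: 198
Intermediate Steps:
(19 - 1*8)*(-22 + b) = (19 - 1*8)*(-22 + 40) = (19 - 8)*18 = 11*18 = 198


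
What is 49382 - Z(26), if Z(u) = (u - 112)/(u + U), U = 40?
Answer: 1629649/33 ≈ 49383.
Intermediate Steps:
Z(u) = (-112 + u)/(40 + u) (Z(u) = (u - 112)/(u + 40) = (-112 + u)/(40 + u))
49382 - Z(26) = 49382 - (-112 + 26)/(40 + 26) = 49382 - (-86)/66 = 49382 - 1*(-43/33) = 49382 + 43/33 = 1629649/33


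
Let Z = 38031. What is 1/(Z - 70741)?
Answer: -1/32710 ≈ -3.0572e-5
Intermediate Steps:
1/(Z - 70741) = 1/(38031 - 70741) = 1/(-32710) = -1/32710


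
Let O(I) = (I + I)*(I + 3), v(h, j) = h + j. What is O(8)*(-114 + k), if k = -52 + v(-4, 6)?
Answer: -28864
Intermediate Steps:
O(I) = 2*I*(3 + I) (O(I) = (2*I)*(3 + I) = 2*I*(3 + I))
k = -50 (k = -52 + (-4 + 6) = -52 + 2 = -50)
O(8)*(-114 + k) = (2*8*(3 + 8))*(-114 - 50) = (2*8*11)*(-164) = 176*(-164) = -28864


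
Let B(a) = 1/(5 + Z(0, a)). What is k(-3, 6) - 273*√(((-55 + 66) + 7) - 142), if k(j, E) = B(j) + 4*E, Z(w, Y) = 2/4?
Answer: 266/11 - 546*I*√31 ≈ 24.182 - 3040.0*I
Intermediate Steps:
Z(w, Y) = ½ (Z(w, Y) = 2*(¼) = ½)
B(a) = 2/11 (B(a) = 1/(5 + ½) = 1/(11/2) = 2/11)
k(j, E) = 2/11 + 4*E
k(-3, 6) - 273*√(((-55 + 66) + 7) - 142) = (2/11 + 4*6) - 273*√(((-55 + 66) + 7) - 142) = (2/11 + 24) - 273*√((11 + 7) - 142) = 266/11 - 273*√(18 - 142) = 266/11 - 546*I*√31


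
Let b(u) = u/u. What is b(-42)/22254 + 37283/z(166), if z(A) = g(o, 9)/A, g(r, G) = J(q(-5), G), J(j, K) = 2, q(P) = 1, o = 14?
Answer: 68864758207/22254 ≈ 3.0945e+6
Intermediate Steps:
g(r, G) = 2
b(u) = 1
z(A) = 2/A
b(-42)/22254 + 37283/z(166) = 1/22254 + 37283/((2/166)) = 1*(1/22254) + 37283/((2*(1/166))) = 1/22254 + 37283/(1/83) = 1/22254 + 37283*83 = 1/22254 + 3094489 = 68864758207/22254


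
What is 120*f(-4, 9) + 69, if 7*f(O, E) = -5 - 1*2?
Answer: -51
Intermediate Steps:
f(O, E) = -1 (f(O, E) = (-5 - 1*2)/7 = (-5 - 2)/7 = (⅐)*(-7) = -1)
120*f(-4, 9) + 69 = 120*(-1) + 69 = -120 + 69 = -51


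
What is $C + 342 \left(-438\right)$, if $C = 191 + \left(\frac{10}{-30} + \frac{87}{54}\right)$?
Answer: $- \frac{2692867}{18} \approx -1.496 \cdot 10^{5}$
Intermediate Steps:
$C = \frac{3461}{18}$ ($C = 191 + \left(10 \left(- \frac{1}{30}\right) + 87 \cdot \frac{1}{54}\right) = 191 + \left(- \frac{1}{3} + \frac{29}{18}\right) = 191 + \frac{23}{18} = \frac{3461}{18} \approx 192.28$)
$C + 342 \left(-438\right) = \frac{3461}{18} + 342 \left(-438\right) = \frac{3461}{18} - 149796 = - \frac{2692867}{18}$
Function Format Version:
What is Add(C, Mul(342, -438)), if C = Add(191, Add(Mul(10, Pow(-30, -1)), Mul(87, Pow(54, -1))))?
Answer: Rational(-2692867, 18) ≈ -1.4960e+5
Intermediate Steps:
C = Rational(3461, 18) (C = Add(191, Add(Mul(10, Rational(-1, 30)), Mul(87, Rational(1, 54)))) = Add(191, Add(Rational(-1, 3), Rational(29, 18))) = Add(191, Rational(23, 18)) = Rational(3461, 18) ≈ 192.28)
Add(C, Mul(342, -438)) = Add(Rational(3461, 18), Mul(342, -438)) = Add(Rational(3461, 18), -149796) = Rational(-2692867, 18)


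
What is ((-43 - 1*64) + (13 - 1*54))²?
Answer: 21904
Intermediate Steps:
((-43 - 1*64) + (13 - 1*54))² = ((-43 - 64) + (13 - 54))² = (-107 - 41)² = (-148)² = 21904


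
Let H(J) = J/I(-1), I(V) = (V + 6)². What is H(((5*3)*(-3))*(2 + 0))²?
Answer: 324/25 ≈ 12.960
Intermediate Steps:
I(V) = (6 + V)²
H(J) = J/25 (H(J) = J/((6 - 1)²) = J/(5²) = J/25)
H(((5*3)*(-3))*(2 + 0))² = ((((5*3)*(-3))*(2 + 0))/25)² = (((15*(-3))*2)/25)² = ((-45*2)/25)² = ((1/25)*(-90))² = (-18/5)² = 324/25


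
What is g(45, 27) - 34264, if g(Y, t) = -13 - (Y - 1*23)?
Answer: -34299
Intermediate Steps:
g(Y, t) = 10 - Y (g(Y, t) = -13 - (Y - 23) = -13 - (-23 + Y) = -13 + (23 - Y) = 10 - Y)
g(45, 27) - 34264 = (10 - 1*45) - 34264 = (10 - 45) - 34264 = -35 - 34264 = -34299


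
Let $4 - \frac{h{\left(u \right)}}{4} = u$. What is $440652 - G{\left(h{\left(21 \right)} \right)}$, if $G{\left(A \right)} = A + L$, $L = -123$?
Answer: $440843$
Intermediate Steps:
$h{\left(u \right)} = 16 - 4 u$
$G{\left(A \right)} = -123 + A$ ($G{\left(A \right)} = A - 123 = -123 + A$)
$440652 - G{\left(h{\left(21 \right)} \right)} = 440652 - \left(-123 + \left(16 - 84\right)\right) = 440652 - \left(-123 - 68\right) = 440652 - -191 = 440652 + 191 = 440843$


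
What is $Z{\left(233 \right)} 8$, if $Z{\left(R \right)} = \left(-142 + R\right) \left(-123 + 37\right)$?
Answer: $-62608$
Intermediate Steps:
$Z{\left(R \right)} = 12212 - 86 R$ ($Z{\left(R \right)} = \left(-142 + R\right) \left(-86\right) = 12212 - 86 R$)
$Z{\left(233 \right)} 8 = \left(12212 - 20038\right) 8 = \left(-7826\right) 8 = -62608$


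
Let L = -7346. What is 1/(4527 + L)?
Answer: -1/2819 ≈ -0.00035474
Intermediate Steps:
1/(4527 + L) = 1/(4527 - 7346) = 1/(-2819) = -1/2819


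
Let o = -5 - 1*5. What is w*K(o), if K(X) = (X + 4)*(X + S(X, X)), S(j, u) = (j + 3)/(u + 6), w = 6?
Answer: 297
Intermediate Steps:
o = -10 (o = -5 - 5 = -10)
S(j, u) = (3 + j)/(6 + u)
K(X) = (4 + X)*(X + (3 + X)/(6 + X)) (K(X) = (X + 4)*(X + (3 + X)/(6 + X)) = (4 + X)*(X + (3 + X)/(6 + X)))
w*K(o) = 6*((12 + (-10)**3 + 11*(-10)**2 + 31*(-10))/(6 - 10)) = 6*((12 - 1000 + 11*100 - 310)/(-4)) = 6*(-(12 - 1000 + 1100 - 310)/4) = 6*(-1/4*(-198)) = 6*(99/2) = 297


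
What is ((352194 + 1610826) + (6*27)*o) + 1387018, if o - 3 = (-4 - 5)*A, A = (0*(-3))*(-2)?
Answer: 3350524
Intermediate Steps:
A = 0 (A = 0*(-2) = 0)
o = 3 (o = 3 + (-4 - 5)*0 = 3 - 9*0 = 3 + 0 = 3)
((352194 + 1610826) + (6*27)*o) + 1387018 = ((352194 + 1610826) + (6*27)*3) + 1387018 = (1963020 + 162*3) + 1387018 = (1963020 + 486) + 1387018 = 1963506 + 1387018 = 3350524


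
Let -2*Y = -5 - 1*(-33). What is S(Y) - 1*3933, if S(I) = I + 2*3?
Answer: -3941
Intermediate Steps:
Y = -14 (Y = -(-5 - 1*(-33))/2 = -(-5 + 33)/2 = -1/2*28 = -14)
S(I) = 6 + I (S(I) = I + 6 = 6 + I)
S(Y) - 1*3933 = (6 - 14) - 1*3933 = -8 - 3933 = -3941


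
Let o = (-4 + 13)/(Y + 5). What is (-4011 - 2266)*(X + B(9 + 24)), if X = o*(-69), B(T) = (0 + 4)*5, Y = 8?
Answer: 2265997/13 ≈ 1.7431e+5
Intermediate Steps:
o = 9/13 (o = (-4 + 13)/(8 + 5) = 9/13 ≈ 0.69231)
B(T) = 20 (B(T) = 4*5 = 20)
X = -621/13 (X = (9/13)*(-69) = -621/13 ≈ -47.769)
(-4011 - 2266)*(X + B(9 + 24)) = (-4011 - 2266)*(-621/13 + 20) = -6277*(-361/13) = 2265997/13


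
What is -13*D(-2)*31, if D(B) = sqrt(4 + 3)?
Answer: -403*sqrt(7) ≈ -1066.2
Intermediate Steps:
D(B) = sqrt(7)
-13*D(-2)*31 = -13*sqrt(7)*31 = -403*sqrt(7)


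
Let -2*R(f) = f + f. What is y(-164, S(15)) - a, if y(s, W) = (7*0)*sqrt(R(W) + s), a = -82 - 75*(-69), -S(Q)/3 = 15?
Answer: -5093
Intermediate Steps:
S(Q) = -45 (S(Q) = -3*15 = -45)
R(f) = -f (R(f) = -(f + f)/2 = -f)
a = 5093 (a = -82 + 5175 = 5093)
y(s, W) = 0 (y(s, W) = (7*0)*sqrt(-W + s) = 0*sqrt(s - W) = 0)
y(-164, S(15)) - a = 0 - 1*5093 = 0 - 5093 = -5093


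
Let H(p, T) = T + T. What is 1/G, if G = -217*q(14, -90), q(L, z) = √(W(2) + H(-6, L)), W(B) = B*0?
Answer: -√7/3038 ≈ -0.00087089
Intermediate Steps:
W(B) = 0
H(p, T) = 2*T
q(L, z) = √2*√L (q(L, z) = √(0 + 2*L) = √(2*L) = √2*√L)
G = -434*√7 (G = -217*√2*√14 = -434*√7 ≈ -1148.3)
1/G = 1/(-434*√7) = -√7/3038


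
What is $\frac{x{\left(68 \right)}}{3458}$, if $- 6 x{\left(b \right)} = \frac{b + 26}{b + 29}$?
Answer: $- \frac{47}{1006278} \approx -4.6707 \cdot 10^{-5}$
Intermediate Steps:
$x{\left(b \right)} = - \frac{26 + b}{6 \left(29 + b\right)}$ ($x{\left(b \right)} = - \frac{\left(b + 26\right) \frac{1}{b + 29}}{6} = - \frac{\left(26 + b\right) \frac{1}{29 + b}}{6} = - \frac{\frac{1}{29 + b} \left(26 + b\right)}{6} = - \frac{26 + b}{6 \left(29 + b\right)}$)
$\frac{x{\left(68 \right)}}{3458} = \frac{\frac{1}{6} \frac{1}{29 + 68} \left(-26 - 68\right)}{3458} = \frac{-26 - 68}{6 \cdot 97} \cdot \frac{1}{3458} = \frac{1}{6} \cdot \frac{1}{97} \left(-94\right) \frac{1}{3458} = \left(- \frac{47}{291}\right) \frac{1}{3458} = - \frac{47}{1006278}$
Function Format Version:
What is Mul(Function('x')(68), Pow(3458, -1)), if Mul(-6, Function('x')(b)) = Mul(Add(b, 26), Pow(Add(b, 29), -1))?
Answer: Rational(-47, 1006278) ≈ -4.6707e-5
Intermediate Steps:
Function('x')(b) = Mul(Rational(-1, 6), Pow(Add(29, b), -1), Add(26, b)) (Function('x')(b) = Mul(Rational(-1, 6), Mul(Add(b, 26), Pow(Add(b, 29), -1))) = Mul(Rational(-1, 6), Mul(Add(26, b), Pow(Add(29, b), -1))) = Mul(Rational(-1, 6), Mul(Pow(Add(29, b), -1), Add(26, b))) = Mul(Rational(-1, 6), Pow(Add(29, b), -1), Add(26, b)))
Mul(Function('x')(68), Pow(3458, -1)) = Mul(Mul(Rational(1, 6), Pow(Add(29, 68), -1), Add(-26, Mul(-1, 68))), Pow(3458, -1)) = Mul(Mul(Rational(1, 6), Pow(97, -1), Add(-26, -68)), Rational(1, 3458)) = Mul(Mul(Rational(1, 6), Rational(1, 97), -94), Rational(1, 3458)) = Mul(Rational(-47, 291), Rational(1, 3458)) = Rational(-47, 1006278)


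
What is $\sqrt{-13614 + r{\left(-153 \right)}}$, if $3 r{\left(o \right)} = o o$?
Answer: $i \sqrt{5811} \approx 76.23 i$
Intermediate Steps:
$r{\left(o \right)} = \frac{o^{2}}{3}$ ($r{\left(o \right)} = \frac{o o}{3} = \frac{o^{2}}{3}$)
$\sqrt{-13614 + r{\left(-153 \right)}} = \sqrt{-13614 + \frac{\left(-153\right)^{2}}{3}} = \sqrt{-13614 + \frac{1}{3} \cdot 23409} = \sqrt{-13614 + 7803} = \sqrt{-5811} = i \sqrt{5811}$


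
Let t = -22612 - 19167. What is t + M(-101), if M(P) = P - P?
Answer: -41779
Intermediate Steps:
M(P) = 0
t = -41779
t + M(-101) = -41779 + 0 = -41779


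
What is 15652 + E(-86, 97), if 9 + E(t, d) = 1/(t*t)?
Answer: 115695629/7396 ≈ 15643.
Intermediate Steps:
E(t, d) = -9 + t**(-2) (E(t, d) = -9 + 1/(t*t) = -9 + 1/(t**2) = -9 + t**(-2))
15652 + E(-86, 97) = 15652 + (-9 + (-86)**(-2)) = 15652 + (-9 + 1/7396) = 15652 - 66563/7396 = 115695629/7396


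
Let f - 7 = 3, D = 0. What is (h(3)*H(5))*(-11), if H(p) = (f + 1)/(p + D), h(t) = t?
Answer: -363/5 ≈ -72.600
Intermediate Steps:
f = 10 (f = 7 + 3 = 10)
H(p) = 11/p (H(p) = (10 + 1)/(p + 0) = 11/p)
(h(3)*H(5))*(-11) = (3*(11/5))*(-11) = (33/5)*(-11) = -363/5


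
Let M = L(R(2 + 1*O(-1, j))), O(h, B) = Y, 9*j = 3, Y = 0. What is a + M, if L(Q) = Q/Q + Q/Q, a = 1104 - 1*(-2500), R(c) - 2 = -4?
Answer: 3606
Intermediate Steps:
j = ⅓ (j = (⅑)*3 = ⅓ ≈ 0.33333)
O(h, B) = 0
R(c) = -2 (R(c) = 2 - 4 = -2)
a = 3604 (a = 1104 + 2500 = 3604)
L(Q) = 2 (L(Q) = 1 + 1 = 2)
M = 2
a + M = 3604 + 2 = 3606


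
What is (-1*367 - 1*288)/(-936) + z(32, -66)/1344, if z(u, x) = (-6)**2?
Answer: 9521/13104 ≈ 0.72657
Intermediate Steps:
z(u, x) = 36
(-1*367 - 1*288)/(-936) + z(32, -66)/1344 = (-1*367 - 1*288)/(-936) + 36/1344 = (-367 - 288)*(-1/936) + 36*(1/1344) = -655*(-1/936) + 3/112 = 655/936 + 3/112 = 9521/13104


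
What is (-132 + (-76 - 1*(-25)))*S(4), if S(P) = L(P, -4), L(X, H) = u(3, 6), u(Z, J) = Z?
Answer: -549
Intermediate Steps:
L(X, H) = 3
S(P) = 3
(-132 + (-76 - 1*(-25)))*S(4) = (-132 + (-76 - 1*(-25)))*3 = (-132 + (-76 + 25))*3 = (-132 - 51)*3 = -183*3 = -549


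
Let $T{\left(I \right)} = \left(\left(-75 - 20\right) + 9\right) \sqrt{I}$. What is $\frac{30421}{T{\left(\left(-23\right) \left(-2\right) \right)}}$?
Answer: $- \frac{30421 \sqrt{46}}{3956} \approx -52.155$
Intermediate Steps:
$T{\left(I \right)} = - 86 \sqrt{I}$ ($T{\left(I \right)} = \left(-95 + 9\right) \sqrt{I} = - 86 \sqrt{I}$)
$\frac{30421}{T{\left(\left(-23\right) \left(-2\right) \right)}} = \frac{30421}{\left(-86\right) \sqrt{\left(-23\right) \left(-2\right)}} = \frac{30421}{\left(-86\right) \sqrt{46}} = 30421 \left(- \frac{\sqrt{46}}{3956}\right) = - \frac{30421 \sqrt{46}}{3956}$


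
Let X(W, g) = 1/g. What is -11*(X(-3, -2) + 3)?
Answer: -55/2 ≈ -27.500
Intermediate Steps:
-11*(X(-3, -2) + 3) = -11*(1/(-2) + 3) = -11*(-½ + 3) = -11*5/2 = -55/2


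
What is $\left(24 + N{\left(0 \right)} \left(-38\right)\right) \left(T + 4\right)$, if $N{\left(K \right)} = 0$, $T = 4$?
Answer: $192$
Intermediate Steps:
$\left(24 + N{\left(0 \right)} \left(-38\right)\right) \left(T + 4\right) = \left(24 + 0 \left(-38\right)\right) \left(4 + 4\right) = \left(24 + 0\right) 8 = 24 \cdot 8 = 192$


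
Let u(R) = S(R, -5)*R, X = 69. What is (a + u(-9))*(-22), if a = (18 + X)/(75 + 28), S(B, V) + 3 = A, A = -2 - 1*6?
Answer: -226248/103 ≈ -2196.6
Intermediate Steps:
A = -8 (A = -2 - 6 = -8)
S(B, V) = -11 (S(B, V) = -3 - 8 = -11)
u(R) = -11*R
a = 87/103 (a = (18 + 69)/(75 + 28) = 87/103 ≈ 0.84466)
(a + u(-9))*(-22) = (87/103 - 11*(-9))*(-22) = (87/103 + 99)*(-22) = (10284/103)*(-22) = -226248/103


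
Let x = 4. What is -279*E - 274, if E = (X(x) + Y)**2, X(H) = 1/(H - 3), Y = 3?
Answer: -4738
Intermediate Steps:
X(H) = 1/(-3 + H)
E = 16 (E = (1/(-3 + 4) + 3)**2 = (1/1 + 3)**2 = (1 + 3)**2 = 4**2 = 16)
-279*E - 274 = -279*16 - 274 = -4464 - 274 = -4738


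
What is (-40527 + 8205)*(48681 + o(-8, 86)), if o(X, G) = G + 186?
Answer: -1582258866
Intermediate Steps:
o(X, G) = 186 + G
(-40527 + 8205)*(48681 + o(-8, 86)) = (-40527 + 8205)*(48681 + (186 + 86)) = -32322*(48681 + 272) = -32322*48953 = -1582258866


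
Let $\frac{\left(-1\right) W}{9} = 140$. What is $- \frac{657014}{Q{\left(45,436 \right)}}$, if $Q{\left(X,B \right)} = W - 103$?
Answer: $\frac{657014}{1363} \approx 482.04$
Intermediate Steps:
$W = -1260$ ($W = \left(-9\right) 140 = -1260$)
$Q{\left(X,B \right)} = -1363$ ($Q{\left(X,B \right)} = -1260 - 103 = -1363$)
$- \frac{657014}{Q{\left(45,436 \right)}} = - \frac{657014}{-1363} = \left(-657014\right) \left(- \frac{1}{1363}\right) = \frac{657014}{1363}$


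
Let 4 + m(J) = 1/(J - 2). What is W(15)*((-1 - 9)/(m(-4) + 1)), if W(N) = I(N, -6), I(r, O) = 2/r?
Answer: 8/19 ≈ 0.42105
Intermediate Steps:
m(J) = -4 + 1/(-2 + J) (m(J) = -4 + 1/(J - 2) = -4 + 1/(-2 + J))
W(N) = 2/N
W(15)*((-1 - 9)/(m(-4) + 1)) = (2/15)*((-1 - 9)/((9 - 4*(-4))/(-2 - 4) + 1)) = (2*(1/15))*(-10/((9 + 16)/(-6) + 1)) = 2*(-10/(-⅙*25 + 1))/15 = 2*(-10/(-25/6 + 1))/15 = 2*(-10/(-19/6))/15 = 2*(-10*(-6/19))/15 = (2/15)*(60/19) = 8/19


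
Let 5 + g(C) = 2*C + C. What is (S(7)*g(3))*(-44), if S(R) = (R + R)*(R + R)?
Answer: -34496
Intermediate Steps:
g(C) = -5 + 3*C (g(C) = -5 + (2*C + C) = -5 + 3*C)
S(R) = 4*R² (S(R) = (2*R)*(2*R) = 4*R²)
(S(7)*g(3))*(-44) = ((4*7²)*(-5 + 3*3))*(-44) = ((4*49)*(-5 + 9))*(-44) = (196*4)*(-44) = 784*(-44) = -34496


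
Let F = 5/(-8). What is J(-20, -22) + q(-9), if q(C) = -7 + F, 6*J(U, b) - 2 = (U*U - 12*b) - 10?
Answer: 2441/24 ≈ 101.71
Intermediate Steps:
F = -5/8 (F = 5*(-⅛) = -5/8 ≈ -0.62500)
J(U, b) = -4/3 - 2*b + U²/6 (J(U, b) = ⅓ + ((U*U - 12*b) - 10)/6 = ⅓ + ((U² - 12*b) - 10)/6 = ⅓ + (-10 + U² - 12*b)/6 = ⅓ + (-5/3 - 2*b + U²/6) = -4/3 - 2*b + U²/6)
q(C) = -61/8 (q(C) = -7 - 5/8 = -61/8)
J(-20, -22) + q(-9) = (-4/3 - 2*(-22) + (⅙)*(-20)²) - 61/8 = (-4/3 + 44 + (⅙)*400) - 61/8 = (-4/3 + 44 + 200/3) - 61/8 = 328/3 - 61/8 = 2441/24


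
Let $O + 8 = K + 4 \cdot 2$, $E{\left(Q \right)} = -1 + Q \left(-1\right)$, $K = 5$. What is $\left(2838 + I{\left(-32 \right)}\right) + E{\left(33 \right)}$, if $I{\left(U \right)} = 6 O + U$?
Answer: $2802$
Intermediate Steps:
$E{\left(Q \right)} = -1 - Q$
$O = 5$ ($O = -8 + \left(5 + 4 \cdot 2\right) = -8 + \left(5 + 8\right) = -8 + 13 = 5$)
$I{\left(U \right)} = 30 + U$ ($I{\left(U \right)} = 6 \cdot 5 + U = 30 + U$)
$\left(2838 + I{\left(-32 \right)}\right) + E{\left(33 \right)} = \left(2838 + \left(30 - 32\right)\right) - 34 = \left(2838 - 2\right) - 34 = 2836 - 34 = 2802$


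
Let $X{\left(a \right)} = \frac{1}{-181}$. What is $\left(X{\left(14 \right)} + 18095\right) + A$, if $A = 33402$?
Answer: $\frac{9320956}{181} \approx 51497.0$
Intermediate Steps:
$X{\left(a \right)} = - \frac{1}{181}$
$\left(X{\left(14 \right)} + 18095\right) + A = \left(- \frac{1}{181} + 18095\right) + 33402 = \frac{3275194}{181} + 33402 = \frac{9320956}{181}$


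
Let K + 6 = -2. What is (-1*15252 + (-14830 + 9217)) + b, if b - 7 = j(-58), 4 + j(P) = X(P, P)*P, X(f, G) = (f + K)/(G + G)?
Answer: -20895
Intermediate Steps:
K = -8 (K = -6 - 2 = -8)
X(f, G) = (-8 + f)/(2*G) (X(f, G) = (f - 8)/(G + G) = (-8 + f)/((2*G)) = (-8 + f)*(1/(2*G)) = (-8 + f)/(2*G))
j(P) = -8 + P/2 (j(P) = -4 + ((-8 + P)/(2*P))*P = -4 + (-4 + P/2) = -8 + P/2)
b = -30 (b = 7 + (-8 + (1/2)*(-58)) = 7 + (-8 - 29) = 7 - 37 = -30)
(-1*15252 + (-14830 + 9217)) + b = (-1*15252 + (-14830 + 9217)) - 30 = (-15252 - 5613) - 30 = -20865 - 30 = -20895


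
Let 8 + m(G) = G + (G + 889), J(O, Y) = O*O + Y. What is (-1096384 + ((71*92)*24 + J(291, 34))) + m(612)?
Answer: -852796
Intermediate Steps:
J(O, Y) = Y + O² (J(O, Y) = O² + Y = Y + O²)
m(G) = 881 + 2*G (m(G) = -8 + (G + (G + 889)) = -8 + (G + (889 + G)) = -8 + (889 + 2*G) = 881 + 2*G)
(-1096384 + ((71*92)*24 + J(291, 34))) + m(612) = (-1096384 + ((71*92)*24 + (34 + 291²))) + (881 + 2*612) = (-1096384 + (6532*24 + (34 + 84681))) + (881 + 1224) = (-1096384 + (156768 + 84715)) + 2105 = (-1096384 + 241483) + 2105 = -854901 + 2105 = -852796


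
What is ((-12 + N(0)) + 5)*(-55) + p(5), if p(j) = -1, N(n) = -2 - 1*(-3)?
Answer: 329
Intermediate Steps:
N(n) = 1 (N(n) = -2 + 3 = 1)
((-12 + N(0)) + 5)*(-55) + p(5) = ((-12 + 1) + 5)*(-55) - 1 = (-11 + 5)*(-55) - 1 = -6*(-55) - 1 = 330 - 1 = 329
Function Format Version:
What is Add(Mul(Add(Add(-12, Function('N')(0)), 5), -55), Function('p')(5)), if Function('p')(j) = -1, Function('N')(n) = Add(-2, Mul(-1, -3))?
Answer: 329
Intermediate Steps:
Function('N')(n) = 1 (Function('N')(n) = Add(-2, 3) = 1)
Add(Mul(Add(Add(-12, Function('N')(0)), 5), -55), Function('p')(5)) = Add(Mul(Add(Add(-12, 1), 5), -55), -1) = Add(Mul(Add(-11, 5), -55), -1) = Add(Mul(-6, -55), -1) = Add(330, -1) = 329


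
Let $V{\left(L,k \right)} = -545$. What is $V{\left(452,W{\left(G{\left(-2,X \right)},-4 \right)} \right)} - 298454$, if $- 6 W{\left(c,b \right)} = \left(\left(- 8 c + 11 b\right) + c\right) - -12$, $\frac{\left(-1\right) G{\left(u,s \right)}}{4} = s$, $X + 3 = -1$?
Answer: $-298999$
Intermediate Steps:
$X = -4$ ($X = -3 - 1 = -4$)
$G{\left(u,s \right)} = - 4 s$
$W{\left(c,b \right)} = -2 - \frac{11 b}{6} + \frac{7 c}{6}$ ($W{\left(c,b \right)} = - \frac{\left(\left(- 8 c + 11 b\right) + c\right) - -12}{6} = - \frac{\left(- 7 c + 11 b\right) + 12}{6} = - \frac{12 - 7 c + 11 b}{6} = -2 - \frac{11 b}{6} + \frac{7 c}{6}$)
$V{\left(452,W{\left(G{\left(-2,X \right)},-4 \right)} \right)} - 298454 = -545 - 298454 = -298999$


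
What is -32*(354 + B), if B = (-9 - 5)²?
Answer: -17600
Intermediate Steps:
B = 196 (B = (-14)² = 196)
-32*(354 + B) = -32*(354 + 196) = -32*550 = -17600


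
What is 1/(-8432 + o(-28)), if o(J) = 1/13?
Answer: -13/109615 ≈ -0.00011860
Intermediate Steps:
o(J) = 1/13
1/(-8432 + o(-28)) = 1/(-8432 + 1/13) = 1/(-109615/13) = -13/109615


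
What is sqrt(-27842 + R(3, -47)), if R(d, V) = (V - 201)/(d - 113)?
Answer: I*sqrt(84215230)/55 ≈ 166.85*I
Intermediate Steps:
R(d, V) = (-201 + V)/(-113 + d)
sqrt(-27842 + R(3, -47)) = sqrt(-27842 + (-201 - 47)/(-113 + 3)) = sqrt(-27842 - 248/(-110)) = sqrt(-27842 - 1/110*(-248)) = sqrt(-27842 + 124/55) = sqrt(-1531186/55) = I*sqrt(84215230)/55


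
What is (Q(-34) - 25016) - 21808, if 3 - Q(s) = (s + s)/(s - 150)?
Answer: -2153783/46 ≈ -46821.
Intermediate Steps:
Q(s) = 3 - 2*s/(-150 + s) (Q(s) = 3 - (s + s)/(s - 150) = 3 - 2*s/(-150 + s))
(Q(-34) - 25016) - 21808 = ((-450 - 34)/(-150 - 34) - 25016) - 21808 = (-484/(-184) - 25016) - 21808 = (-1/184*(-484) - 25016) - 21808 = (121/46 - 25016) - 21808 = -1150615/46 - 21808 = -2153783/46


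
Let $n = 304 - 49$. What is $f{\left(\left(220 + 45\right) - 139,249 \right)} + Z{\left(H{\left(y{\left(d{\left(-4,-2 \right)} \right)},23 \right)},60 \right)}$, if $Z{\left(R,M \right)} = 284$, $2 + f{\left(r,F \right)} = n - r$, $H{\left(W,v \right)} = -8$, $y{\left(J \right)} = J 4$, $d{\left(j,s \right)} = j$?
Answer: $411$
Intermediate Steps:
$y{\left(J \right)} = 4 J$
$n = 255$ ($n = 304 - 49 = 255$)
$f{\left(r,F \right)} = 253 - r$ ($f{\left(r,F \right)} = -2 - \left(-255 + r\right) = 253 - r$)
$f{\left(\left(220 + 45\right) - 139,249 \right)} + Z{\left(H{\left(y{\left(d{\left(-4,-2 \right)} \right)},23 \right)},60 \right)} = \left(253 - \left(\left(220 + 45\right) - 139\right)\right) + 284 = \left(253 - \left(265 - 139\right)\right) + 284 = \left(253 - 126\right) + 284 = 127 + 284 = 411$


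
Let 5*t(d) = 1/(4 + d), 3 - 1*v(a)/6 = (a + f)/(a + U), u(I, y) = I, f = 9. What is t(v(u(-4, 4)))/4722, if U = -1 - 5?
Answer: 1/590250 ≈ 1.6942e-6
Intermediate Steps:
U = -6
v(a) = 18 - 6*(9 + a)/(-6 + a) (v(a) = 18 - 6*(a + 9)/(a - 6) = 18 - 6*(9 + a)/(-6 + a))
t(d) = 1/(5*(4 + d))
t(v(u(-4, 4)))/4722 = (1/(5*(4 + 6*(-27 + 2*(-4))/(-6 - 4))))/4722 = (1/(5*(4 + 6*(-27 - 8)/(-10))))*(1/4722) = (1/(5*(4 + 6*(-⅒)*(-35))))*(1/4722) = (1/(5*(4 + 21)))*(1/4722) = ((⅕)/25)*(1/4722) = ((⅕)*(1/25))*(1/4722) = (1/125)*(1/4722) = 1/590250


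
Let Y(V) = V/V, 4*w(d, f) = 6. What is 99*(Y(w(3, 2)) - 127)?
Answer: -12474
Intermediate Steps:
w(d, f) = 3/2 (w(d, f) = (¼)*6 = 3/2)
Y(V) = 1
99*(Y(w(3, 2)) - 127) = 99*(1 - 127) = 99*(-126) = -12474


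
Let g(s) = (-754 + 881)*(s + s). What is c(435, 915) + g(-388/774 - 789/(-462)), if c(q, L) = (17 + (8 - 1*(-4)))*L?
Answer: 799848400/29799 ≈ 26841.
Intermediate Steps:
c(q, L) = 29*L (c(q, L) = (17 + (8 + 4))*L = (17 + 12)*L = 29*L)
g(s) = 254*s (g(s) = 127*(2*s) = 254*s)
c(435, 915) + g(-388/774 - 789/(-462)) = 29*915 + 254*(-388/774 - 789/(-462)) = 26535 + 254*(-388*1/774 - 789*(-1/462)) = 26535 + 254*(-194/387 + 263/154) = 26535 + 254*(71905/59598) = 26535 + 9131935/29799 = 799848400/29799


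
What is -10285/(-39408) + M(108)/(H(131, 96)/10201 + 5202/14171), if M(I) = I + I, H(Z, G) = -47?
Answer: 1231038286949513/2064962057520 ≈ 596.16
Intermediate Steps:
M(I) = 2*I
-10285/(-39408) + M(108)/(H(131, 96)/10201 + 5202/14171) = -10285/(-39408) + (2*108)/(-47/10201 + 5202/14171) = -10285*(-1/39408) + 216/(-47*1/10201 + 5202*(1/14171)) = 10285/39408 + 216/(-47/10201 + 5202/14171) = 10285/39408 + 216/(52399565/144558371) = 10285/39408 + 216*(144558371/52399565) = 10285/39408 + 31224608136/52399565 = 1231038286949513/2064962057520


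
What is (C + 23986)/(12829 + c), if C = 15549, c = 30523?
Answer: 39535/43352 ≈ 0.91195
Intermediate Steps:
(C + 23986)/(12829 + c) = (15549 + 23986)/(12829 + 30523) = 39535/43352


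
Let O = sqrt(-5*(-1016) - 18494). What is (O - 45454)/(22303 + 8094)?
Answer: -45454/30397 + I*sqrt(13414)/30397 ≈ -1.4953 + 0.0038102*I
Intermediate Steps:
O = I*sqrt(13414) (O = sqrt(5080 - 18494) = sqrt(-13414) = I*sqrt(13414) ≈ 115.82*I)
(O - 45454)/(22303 + 8094) = (I*sqrt(13414) - 45454)/(22303 + 8094) = (-45454 + I*sqrt(13414))/30397 = (-45454 + I*sqrt(13414))*(1/30397) = -45454/30397 + I*sqrt(13414)/30397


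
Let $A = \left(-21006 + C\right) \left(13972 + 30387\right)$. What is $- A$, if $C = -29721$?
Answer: $2250198993$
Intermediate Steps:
$A = -2250198993$ ($A = \left(-21006 - 29721\right) \left(13972 + 30387\right) = \left(-50727\right) 44359 = -2250198993$)
$- A = \left(-1\right) \left(-2250198993\right) = 2250198993$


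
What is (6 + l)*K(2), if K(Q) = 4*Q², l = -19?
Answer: -208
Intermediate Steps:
(6 + l)*K(2) = (6 - 19)*(4*2²) = -52*4 = -13*16 = -208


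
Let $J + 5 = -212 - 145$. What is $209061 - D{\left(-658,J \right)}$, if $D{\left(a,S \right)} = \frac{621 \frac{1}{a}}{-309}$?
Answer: $\frac{14168900007}{67774} \approx 2.0906 \cdot 10^{5}$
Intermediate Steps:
$J = -362$ ($J = -5 - 357 = -362$)
$D{\left(a,S \right)} = - \frac{207}{103 a}$ ($D{\left(a,S \right)} = \frac{621}{a} \left(- \frac{1}{309}\right) = - \frac{207}{103 a}$)
$209061 - D{\left(-658,J \right)} = 209061 - - \frac{207}{103 \left(-658\right)} = 209061 - \left(- \frac{207}{103}\right) \left(- \frac{1}{658}\right) = 209061 - \frac{207}{67774} = \frac{14168900007}{67774}$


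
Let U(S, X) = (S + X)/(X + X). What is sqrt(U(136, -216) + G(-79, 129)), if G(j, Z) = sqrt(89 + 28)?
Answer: sqrt(15 + 243*sqrt(13))/9 ≈ 3.3169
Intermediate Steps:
U(S, X) = (S + X)/(2*X) (U(S, X) = (S + X)/((2*X)) = (S + X)*(1/(2*X)) = (S + X)/(2*X))
G(j, Z) = 3*sqrt(13) (G(j, Z) = sqrt(117) = 3*sqrt(13))
sqrt(U(136, -216) + G(-79, 129)) = sqrt((1/2)*(136 - 216)/(-216) + 3*sqrt(13)) = sqrt((1/2)*(-1/216)*(-80) + 3*sqrt(13)) = sqrt(5/27 + 3*sqrt(13))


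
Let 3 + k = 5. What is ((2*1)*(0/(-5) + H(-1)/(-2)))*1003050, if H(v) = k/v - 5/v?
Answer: -3009150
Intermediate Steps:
k = 2 (k = -3 + 5 = 2)
H(v) = -3/v (H(v) = 2/v - 5/v = -3/v)
((2*1)*(0/(-5) + H(-1)/(-2)))*1003050 = ((2*1)*(0/(-5) - 3/(-1)/(-2)))*1003050 = (2*(0*(-⅕) - 3*(-1)*(-½)))*1003050 = (2*(0 + 3*(-½)))*1003050 = (2*(0 - 3/2))*1003050 = (2*(-3/2))*1003050 = -3*1003050 = -3009150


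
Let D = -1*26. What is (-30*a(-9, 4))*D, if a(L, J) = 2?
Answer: 1560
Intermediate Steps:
D = -26
(-30*a(-9, 4))*D = -30*2*(-26) = -60*(-26) = 1560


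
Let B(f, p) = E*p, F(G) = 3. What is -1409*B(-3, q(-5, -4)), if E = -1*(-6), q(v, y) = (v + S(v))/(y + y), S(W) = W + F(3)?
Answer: -29589/4 ≈ -7397.3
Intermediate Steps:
S(W) = 3 + W (S(W) = W + 3 = 3 + W)
q(v, y) = (3 + 2*v)/(2*y) (q(v, y) = (v + (3 + v))/(y + y) = (3 + 2*v)/((2*y)) = (3 + 2*v)*(1/(2*y)) = (3 + 2*v)/(2*y))
E = 6
B(f, p) = 6*p
-1409*B(-3, q(-5, -4)) = -8454*(3/2 - 5)/(-4) = -8454*(-¼*(-7/2)) = -8454*7/8 = -1409*21/4 = -29589/4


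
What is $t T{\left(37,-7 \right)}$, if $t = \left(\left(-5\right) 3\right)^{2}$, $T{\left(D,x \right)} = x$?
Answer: $-1575$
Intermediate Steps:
$t = 225$ ($t = \left(-15\right)^{2} = 225$)
$t T{\left(37,-7 \right)} = 225 \left(-7\right) = -1575$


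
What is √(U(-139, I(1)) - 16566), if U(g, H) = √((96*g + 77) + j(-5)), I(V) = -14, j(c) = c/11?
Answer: √(-2004486 + 11*I*√1605362)/11 ≈ 0.44746 + 128.71*I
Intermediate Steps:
j(c) = c/11 (j(c) = c*(1/11) = c/11)
U(g, H) = √(842/11 + 96*g) (U(g, H) = √((96*g + 77) + (1/11)*(-5)) = √((77 + 96*g) - 5/11) = √(842/11 + 96*g))
√(U(-139, I(1)) - 16566) = √(√(9262 + 11616*(-139))/11 - 16566) = √(√(9262 - 1614624)/11 - 16566) = √(√(-1605362)/11 - 16566) = √((I*√1605362)/11 - 16566) = √(I*√1605362/11 - 16566) = √(-16566 + I*√1605362/11)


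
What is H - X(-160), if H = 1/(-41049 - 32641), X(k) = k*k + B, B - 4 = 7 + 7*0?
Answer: -1887274591/73690 ≈ -25611.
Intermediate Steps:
B = 11 (B = 4 + (7 + 7*0) = 4 + (7 + 0) = 4 + 7 = 11)
X(k) = 11 + k**2 (X(k) = k*k + 11 = k**2 + 11 = 11 + k**2)
H = -1/73690 (H = 1/(-73690) = -1/73690 ≈ -1.3570e-5)
H - X(-160) = -1/73690 - (11 + (-160)**2) = -1/73690 - (11 + 25600) = -1/73690 - 1*25611 = -1/73690 - 25611 = -1887274591/73690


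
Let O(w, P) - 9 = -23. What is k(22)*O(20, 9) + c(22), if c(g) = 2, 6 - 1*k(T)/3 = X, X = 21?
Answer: 632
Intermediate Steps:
k(T) = -45 (k(T) = 18 - 3*21 = 18 - 63 = -45)
O(w, P) = -14 (O(w, P) = 9 - 23 = -14)
k(22)*O(20, 9) + c(22) = -45*(-14) + 2 = 630 + 2 = 632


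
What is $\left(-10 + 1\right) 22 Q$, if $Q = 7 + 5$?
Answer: $-2376$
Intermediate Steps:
$Q = 12$
$\left(-10 + 1\right) 22 Q = \left(-10 + 1\right) 22 \cdot 12 = \left(-9\right) 22 \cdot 12 = \left(-198\right) 12 = -2376$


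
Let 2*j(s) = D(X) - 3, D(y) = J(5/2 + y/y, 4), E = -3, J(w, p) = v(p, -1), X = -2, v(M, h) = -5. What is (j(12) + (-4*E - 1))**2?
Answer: 49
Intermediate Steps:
J(w, p) = -5
D(y) = -5
j(s) = -4 (j(s) = (-5 - 3)/2 = (1/2)*(-8) = -4)
(j(12) + (-4*E - 1))**2 = (-4 + (-4*(-3) - 1))**2 = (-4 + (12 - 1))**2 = (-4 + 11)**2 = 7**2 = 49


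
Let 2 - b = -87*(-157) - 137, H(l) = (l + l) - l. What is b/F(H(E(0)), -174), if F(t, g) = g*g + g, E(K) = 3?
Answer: -6760/15051 ≈ -0.44914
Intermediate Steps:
H(l) = l (H(l) = 2*l - l = l)
F(t, g) = g + g² (F(t, g) = g² + g = g + g²)
b = -13520 (b = 2 - (-87*(-157) - 137) = 2 - (13659 - 137) = 2 - 1*13522 = 2 - 13522 = -13520)
b/F(H(E(0)), -174) = -13520*(-1/(174*(1 - 174))) = -13520/((-174*(-173))) = -13520/30102 = -13520*1/30102 = -6760/15051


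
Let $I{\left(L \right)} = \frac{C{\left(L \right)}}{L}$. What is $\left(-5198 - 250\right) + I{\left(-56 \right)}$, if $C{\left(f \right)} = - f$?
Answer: $-5449$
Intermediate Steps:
$I{\left(L \right)} = -1$ ($I{\left(L \right)} = \frac{\left(-1\right) L}{L} = -1$)
$\left(-5198 - 250\right) + I{\left(-56 \right)} = \left(-5198 - 250\right) - 1 = -5448 - 1 = -5449$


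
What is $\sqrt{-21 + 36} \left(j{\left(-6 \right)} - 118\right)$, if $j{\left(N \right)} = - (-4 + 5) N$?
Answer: $- 112 \sqrt{15} \approx -433.77$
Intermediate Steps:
$j{\left(N \right)} = - N$ ($j{\left(N \right)} = \left(-1\right) 1 N = - N$)
$\sqrt{-21 + 36} \left(j{\left(-6 \right)} - 118\right) = \sqrt{-21 + 36} \left(\left(-1\right) \left(-6\right) - 118\right) = \sqrt{15} \left(6 - 118\right) = \sqrt{15} \left(-112\right) = - 112 \sqrt{15}$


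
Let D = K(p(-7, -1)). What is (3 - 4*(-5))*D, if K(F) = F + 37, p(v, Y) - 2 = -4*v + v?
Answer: 1380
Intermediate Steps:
p(v, Y) = 2 - 3*v (p(v, Y) = 2 + (-4*v + v) = 2 - 3*v)
K(F) = 37 + F
D = 60 (D = 37 + (2 - 3*(-7)) = 37 + (2 + 21) = 37 + 23 = 60)
(3 - 4*(-5))*D = (3 - 4*(-5))*60 = (3 + 20)*60 = 23*60 = 1380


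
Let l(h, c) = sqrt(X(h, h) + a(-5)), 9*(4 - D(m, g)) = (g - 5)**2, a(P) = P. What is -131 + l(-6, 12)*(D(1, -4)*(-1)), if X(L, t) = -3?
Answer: -131 + 10*I*sqrt(2) ≈ -131.0 + 14.142*I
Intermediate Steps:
D(m, g) = 4 - (-5 + g)**2/9 (D(m, g) = 4 - (g - 5)**2/9 = 4 - (-5 + g)**2/9)
l(h, c) = 2*I*sqrt(2) (l(h, c) = sqrt(-3 - 5) = sqrt(-8) = 2*I*sqrt(2))
-131 + l(-6, 12)*(D(1, -4)*(-1)) = -131 + (2*I*sqrt(2))*((4 - (-5 - 4)**2/9)*(-1)) = -131 + (2*I*sqrt(2))*((4 - 1/9*(-9)**2)*(-1)) = -131 + (2*I*sqrt(2))*((4 - 1/9*81)*(-1)) = -131 + (2*I*sqrt(2))*((4 - 9)*(-1)) = -131 + (2*I*sqrt(2))*(-5*(-1)) = -131 + (2*I*sqrt(2))*5 = -131 + 10*I*sqrt(2)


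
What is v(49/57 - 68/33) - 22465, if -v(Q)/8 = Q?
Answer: -4693177/209 ≈ -22455.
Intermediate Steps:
v(Q) = -8*Q
v(49/57 - 68/33) - 22465 = -8*(49/57 - 68/33) - 22465 = -8*(-251/209) - 22465 = 2008/209 - 22465 = -4693177/209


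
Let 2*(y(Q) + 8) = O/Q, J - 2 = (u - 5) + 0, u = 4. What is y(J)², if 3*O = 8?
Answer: 400/9 ≈ 44.444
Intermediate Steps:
O = 8/3 (O = (⅓)*8 = 8/3 ≈ 2.6667)
J = 1 (J = 2 + ((4 - 5) + 0) = 2 + (-1 + 0) = 2 - 1 = 1)
y(Q) = -8 + 4/(3*Q) (y(Q) = -8 + (8/(3*Q))/2 = -8 + 4/(3*Q))
y(J)² = (-8 + (4/3)/1)² = (-8 + (4/3)*1)² = (-8 + 4/3)² = (-20/3)² = 400/9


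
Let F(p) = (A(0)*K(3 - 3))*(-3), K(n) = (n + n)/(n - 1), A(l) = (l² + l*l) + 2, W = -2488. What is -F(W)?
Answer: 0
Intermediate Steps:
A(l) = 2 + 2*l² (A(l) = (l² + l²) + 2 = 2*l² + 2 = 2 + 2*l²)
K(n) = 2*n/(-1 + n) (K(n) = (2*n)/(-1 + n) = 2*n/(-1 + n))
F(p) = 0 (F(p) = ((2 + 2*0²)*(2*(3 - 3)/(-1 + (3 - 3))))*(-3) = ((2 + 2*0)*(2*0/(-1 + 0)))*(-3) = ((2 + 0)*(2*0/(-1)))*(-3) = (2*(2*0*(-1)))*(-3) = (2*0)*(-3) = 0*(-3) = 0)
-F(W) = -1*0 = 0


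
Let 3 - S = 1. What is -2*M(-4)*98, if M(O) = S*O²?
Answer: -6272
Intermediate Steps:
S = 2 (S = 3 - 1*1 = 3 - 1 = 2)
M(O) = 2*O²
-2*M(-4)*98 = -4*(-4)²*98 = -4*16*98 = -2*32*98 = -64*98 = -6272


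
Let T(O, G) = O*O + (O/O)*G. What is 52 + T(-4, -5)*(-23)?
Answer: -201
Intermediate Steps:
T(O, G) = G + O² (T(O, G) = O² + 1*G = O² + G = G + O²)
52 + T(-4, -5)*(-23) = 52 + (-5 + (-4)²)*(-23) = 52 + (-5 + 16)*(-23) = 52 + 11*(-23) = 52 - 253 = -201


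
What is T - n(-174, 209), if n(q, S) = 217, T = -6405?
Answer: -6622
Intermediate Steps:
T - n(-174, 209) = -6405 - 1*217 = -6405 - 217 = -6622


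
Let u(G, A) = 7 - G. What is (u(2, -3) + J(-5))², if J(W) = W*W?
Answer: 900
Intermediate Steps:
J(W) = W²
(u(2, -3) + J(-5))² = ((7 - 1*2) + (-5)²)² = ((7 - 2) + 25)² = (5 + 25)² = 30² = 900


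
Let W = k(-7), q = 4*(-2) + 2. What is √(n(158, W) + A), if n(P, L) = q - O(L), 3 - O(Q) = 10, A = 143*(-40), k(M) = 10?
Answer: I*√5719 ≈ 75.624*I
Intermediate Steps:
q = -6 (q = -8 + 2 = -6)
W = 10
A = -5720
O(Q) = -7 (O(Q) = 3 - 1*10 = 3 - 10 = -7)
n(P, L) = 1 (n(P, L) = -6 - 1*(-7) = -6 + 7 = 1)
√(n(158, W) + A) = √(1 - 5720) = √(-5719) = I*√5719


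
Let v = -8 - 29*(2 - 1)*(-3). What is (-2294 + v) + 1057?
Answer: -1158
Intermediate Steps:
v = 79 (v = -8 - 29*(-3) = -8 + 87 = 79)
(-2294 + v) + 1057 = (-2294 + 79) + 1057 = -2215 + 1057 = -1158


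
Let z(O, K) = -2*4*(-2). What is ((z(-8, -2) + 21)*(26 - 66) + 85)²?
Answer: 1946025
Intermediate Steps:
z(O, K) = 16 (z(O, K) = -8*(-2) = 16)
((z(-8, -2) + 21)*(26 - 66) + 85)² = ((16 + 21)*(26 - 66) + 85)² = (37*(-40) + 85)² = (-1480 + 85)² = (-1395)² = 1946025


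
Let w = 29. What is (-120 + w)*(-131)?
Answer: 11921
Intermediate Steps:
(-120 + w)*(-131) = (-120 + 29)*(-131) = -91*(-131) = 11921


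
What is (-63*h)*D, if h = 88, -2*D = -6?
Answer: -16632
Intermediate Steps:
D = 3 (D = -1/2*(-6) = 3)
(-63*h)*D = -63*88*3 = -5544*3 = -16632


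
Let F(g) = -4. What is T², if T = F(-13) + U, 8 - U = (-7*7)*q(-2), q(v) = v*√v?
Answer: -19192 - 784*I*√2 ≈ -19192.0 - 1108.7*I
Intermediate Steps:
q(v) = v^(3/2)
U = 8 - 98*I*√2 (U = 8 - (-7*7)*(-2)^(3/2) = 8 - (-49)*(-2*I*√2) = 8 - 98*I*√2 ≈ 8.0 - 138.59*I)
T = 4 - 98*I*√2 (T = -4 + (8 - 98*I*√2) = 4 - 98*I*√2 ≈ 4.0 - 138.59*I)
T² = (4 - 98*I*√2)²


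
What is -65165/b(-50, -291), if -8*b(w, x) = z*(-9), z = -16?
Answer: 65165/18 ≈ 3620.3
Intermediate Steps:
b(w, x) = -18 (b(w, x) = -(-2)*(-9) = -1/8*144 = -18)
-65165/b(-50, -291) = -65165/(-18) = -65165*(-1/18) = 65165/18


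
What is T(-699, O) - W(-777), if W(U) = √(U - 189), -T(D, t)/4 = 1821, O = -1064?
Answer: -7284 - I*√966 ≈ -7284.0 - 31.081*I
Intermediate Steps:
T(D, t) = -7284 (T(D, t) = -4*1821 = -7284)
W(U) = √(-189 + U)
T(-699, O) - W(-777) = -7284 - √(-189 - 777) = -7284 - √(-966) = -7284 - I*√966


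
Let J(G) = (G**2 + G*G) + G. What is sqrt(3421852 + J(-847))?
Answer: sqrt(4855823) ≈ 2203.6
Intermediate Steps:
J(G) = G + 2*G**2 (J(G) = (G**2 + G**2) + G = 2*G**2 + G = G + 2*G**2)
sqrt(3421852 + J(-847)) = sqrt(3421852 - 847*(1 + 2*(-847))) = sqrt(3421852 - 847*(1 - 1694)) = sqrt(3421852 - 847*(-1693)) = sqrt(3421852 + 1433971) = sqrt(4855823)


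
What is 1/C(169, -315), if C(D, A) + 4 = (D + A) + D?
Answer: 1/19 ≈ 0.052632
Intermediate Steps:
C(D, A) = -4 + A + 2*D (C(D, A) = -4 + ((D + A) + D) = -4 + ((A + D) + D) = -4 + (A + 2*D) = -4 + A + 2*D)
1/C(169, -315) = 1/(-4 - 315 + 2*169) = 1/(-4 - 315 + 338) = 1/19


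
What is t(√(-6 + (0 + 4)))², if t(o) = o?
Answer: -2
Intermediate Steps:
t(√(-6 + (0 + 4)))² = (√(-6 + (0 + 4)))² = (√(-6 + 4))² = (√(-2))² = (I*√2)² = -2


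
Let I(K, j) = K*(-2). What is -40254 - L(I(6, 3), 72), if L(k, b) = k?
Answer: -40242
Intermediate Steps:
I(K, j) = -2*K
-40254 - L(I(6, 3), 72) = -40254 - (-2)*6 = -40254 - 1*(-12) = -40254 + 12 = -40242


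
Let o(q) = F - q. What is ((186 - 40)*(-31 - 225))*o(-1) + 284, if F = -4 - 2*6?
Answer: 560924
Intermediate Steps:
F = -16 (F = -4 - 12 = -16)
o(q) = -16 - q
((186 - 40)*(-31 - 225))*o(-1) + 284 = ((186 - 40)*(-31 - 225))*(-16 - 1*(-1)) + 284 = (146*(-256))*(-16 + 1) + 284 = -37376*(-15) + 284 = 560640 + 284 = 560924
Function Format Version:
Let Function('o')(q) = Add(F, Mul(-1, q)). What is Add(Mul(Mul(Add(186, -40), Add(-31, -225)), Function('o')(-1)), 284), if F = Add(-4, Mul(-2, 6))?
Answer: 560924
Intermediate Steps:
F = -16 (F = Add(-4, -12) = -16)
Function('o')(q) = Add(-16, Mul(-1, q))
Add(Mul(Mul(Add(186, -40), Add(-31, -225)), Function('o')(-1)), 284) = Add(Mul(Mul(Add(186, -40), Add(-31, -225)), Add(-16, Mul(-1, -1))), 284) = Add(Mul(Mul(146, -256), Add(-16, 1)), 284) = Add(Mul(-37376, -15), 284) = Add(560640, 284) = 560924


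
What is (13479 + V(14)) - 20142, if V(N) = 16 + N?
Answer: -6633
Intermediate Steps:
(13479 + V(14)) - 20142 = (13479 + (16 + 14)) - 20142 = (13479 + 30) - 20142 = 13509 - 20142 = -6633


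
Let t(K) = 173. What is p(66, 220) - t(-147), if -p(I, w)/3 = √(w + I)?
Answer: -173 - 3*√286 ≈ -223.73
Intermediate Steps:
p(I, w) = -3*√(I + w) (p(I, w) = -3*√(w + I) = -3*√(I + w))
p(66, 220) - t(-147) = -3*√(66 + 220) - 1*173 = -3*√286 - 173 = -173 - 3*√286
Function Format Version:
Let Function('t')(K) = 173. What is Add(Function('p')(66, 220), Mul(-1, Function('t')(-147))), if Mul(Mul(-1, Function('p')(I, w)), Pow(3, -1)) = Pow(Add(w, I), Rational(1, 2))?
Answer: Add(-173, Mul(-3, Pow(286, Rational(1, 2)))) ≈ -223.73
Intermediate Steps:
Function('p')(I, w) = Mul(-3, Pow(Add(I, w), Rational(1, 2))) (Function('p')(I, w) = Mul(-3, Pow(Add(w, I), Rational(1, 2))) = Mul(-3, Pow(Add(I, w), Rational(1, 2))))
Add(Function('p')(66, 220), Mul(-1, Function('t')(-147))) = Add(Mul(-3, Pow(Add(66, 220), Rational(1, 2))), Mul(-1, 173)) = Add(Mul(-3, Pow(286, Rational(1, 2))), -173) = Add(-173, Mul(-3, Pow(286, Rational(1, 2))))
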